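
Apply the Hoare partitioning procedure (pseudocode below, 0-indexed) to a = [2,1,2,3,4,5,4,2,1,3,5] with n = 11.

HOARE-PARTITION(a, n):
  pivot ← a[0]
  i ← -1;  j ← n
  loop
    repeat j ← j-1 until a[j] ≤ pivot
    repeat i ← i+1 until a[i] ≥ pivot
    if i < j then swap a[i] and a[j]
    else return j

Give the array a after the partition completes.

[1,1,2,3,4,5,4,2,2,3,5]

pivot = a[0] = 2; i = -1, j = 11
j→8 (a[8]=1≤2), i→0 (a[0]=2≥2); i<j, swap → [1,1,2,3,4,5,4,2,2,3,5]
j→7 (a[7]=2≤2), i→2 (a[2]=2≥2); i<j, swap → [1,1,2,3,4,5,4,2,2,3,5]
j→2, i→3; i≥j, return j=2. a = [1,1,2,3,4,5,4,2,2,3,5]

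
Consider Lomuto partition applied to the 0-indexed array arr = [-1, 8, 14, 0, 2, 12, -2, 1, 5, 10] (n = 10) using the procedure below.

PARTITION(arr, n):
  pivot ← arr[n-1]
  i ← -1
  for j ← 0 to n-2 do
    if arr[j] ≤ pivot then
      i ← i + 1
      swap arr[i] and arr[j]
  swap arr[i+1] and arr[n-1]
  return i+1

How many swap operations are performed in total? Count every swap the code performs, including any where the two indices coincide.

8

pivot=10, i=-1
j=0: -1≤10, i=0, swap(0,0) ⇒ [-1, 8, 14, 0, 2, 12, -2, 1, 5, 10]
j=1: 8≤10, i=1, swap(1,1) ⇒ [-1, 8, 14, 0, 2, 12, -2, 1, 5, 10]
j=2: 14>10, skip
j=3: 0≤10, i=2, swap(2,3) ⇒ [-1, 8, 0, 14, 2, 12, -2, 1, 5, 10]
j=4: 2≤10, i=3, swap(3,4) ⇒ [-1, 8, 0, 2, 14, 12, -2, 1, 5, 10]
j=5: 12>10, skip
j=6: -2≤10, i=4, swap(4,6) ⇒ [-1, 8, 0, 2, -2, 12, 14, 1, 5, 10]
j=7: 1≤10, i=5, swap(5,7) ⇒ [-1, 8, 0, 2, -2, 1, 14, 12, 5, 10]
j=8: 5≤10, i=6, swap(6,8) ⇒ [-1, 8, 0, 2, -2, 1, 5, 12, 14, 10]
swap(7,9) ⇒ [-1, 8, 0, 2, -2, 1, 5, 10, 14, 12]; return 7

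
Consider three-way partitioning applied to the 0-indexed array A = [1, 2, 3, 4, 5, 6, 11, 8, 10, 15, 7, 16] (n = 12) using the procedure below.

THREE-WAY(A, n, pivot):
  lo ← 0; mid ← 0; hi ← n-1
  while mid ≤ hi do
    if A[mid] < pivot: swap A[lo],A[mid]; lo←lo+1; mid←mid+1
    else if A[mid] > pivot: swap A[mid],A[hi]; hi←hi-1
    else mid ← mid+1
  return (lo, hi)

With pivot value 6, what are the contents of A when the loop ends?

[1, 2, 3, 4, 5, 6, 8, 10, 15, 7, 16, 11]

lo=0 mid=0 hi=11
1<6: swap(0,0), lo=1 mid=1 ⇒ [1, 2, 3, 4, 5, 6, 11, 8, 10, 15, 7, 16]
2<6: swap(1,1), lo=2 mid=2 ⇒ [1, 2, 3, 4, 5, 6, 11, 8, 10, 15, 7, 16]
3<6: swap(2,2), lo=3 mid=3 ⇒ [1, 2, 3, 4, 5, 6, 11, 8, 10, 15, 7, 16]
4<6: swap(3,3), lo=4 mid=4 ⇒ [1, 2, 3, 4, 5, 6, 11, 8, 10, 15, 7, 16]
5<6: swap(4,4), lo=5 mid=5 ⇒ [1, 2, 3, 4, 5, 6, 11, 8, 10, 15, 7, 16]
6=6: mid=6
11>6: swap(6,11), hi=10 ⇒ [1, 2, 3, 4, 5, 6, 16, 8, 10, 15, 7, 11]
16>6: swap(6,10), hi=9 ⇒ [1, 2, 3, 4, 5, 6, 7, 8, 10, 15, 16, 11]
7>6: swap(6,9), hi=8 ⇒ [1, 2, 3, 4, 5, 6, 15, 8, 10, 7, 16, 11]
15>6: swap(6,8), hi=7 ⇒ [1, 2, 3, 4, 5, 6, 10, 8, 15, 7, 16, 11]
10>6: swap(6,7), hi=6 ⇒ [1, 2, 3, 4, 5, 6, 8, 10, 15, 7, 16, 11]
8>6: swap(6,6), hi=5 ⇒ [1, 2, 3, 4, 5, 6, 8, 10, 15, 7, 16, 11]
done. lo=5 hi=5; A=[1, 2, 3, 4, 5, 6, 8, 10, 15, 7, 16, 11]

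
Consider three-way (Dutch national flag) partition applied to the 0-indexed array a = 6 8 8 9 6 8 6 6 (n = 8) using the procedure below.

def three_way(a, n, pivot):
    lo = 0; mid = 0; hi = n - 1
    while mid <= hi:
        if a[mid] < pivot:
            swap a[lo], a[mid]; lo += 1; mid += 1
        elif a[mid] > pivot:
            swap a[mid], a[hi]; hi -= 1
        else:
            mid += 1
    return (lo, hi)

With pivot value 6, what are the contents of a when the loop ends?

6 6 6 6 8 9 8 8

pivot = 6; lo=0, mid=0, hi=7
a[mid]=6=6: mid=1
a[mid]=8>6: swap a[1],a[7]; hi=6 → 6 6 8 9 6 8 6 8
a[mid]=6=6: mid=2
a[mid]=8>6: swap a[2],a[6]; hi=5 → 6 6 6 9 6 8 8 8
a[mid]=6=6: mid=3
a[mid]=9>6: swap a[3],a[5]; hi=4 → 6 6 6 8 6 9 8 8
a[mid]=8>6: swap a[3],a[4]; hi=3 → 6 6 6 6 8 9 8 8
a[mid]=6=6: mid=4
end: lo=0, hi=3; a = 6 6 6 6 8 9 8 8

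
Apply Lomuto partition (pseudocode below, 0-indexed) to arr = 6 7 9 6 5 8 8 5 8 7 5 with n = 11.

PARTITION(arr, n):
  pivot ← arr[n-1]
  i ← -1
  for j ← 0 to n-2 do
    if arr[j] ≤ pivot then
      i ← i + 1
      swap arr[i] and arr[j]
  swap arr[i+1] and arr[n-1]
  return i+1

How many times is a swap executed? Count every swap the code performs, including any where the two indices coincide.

pivot = arr[10] = 5; i = -1
j=0: arr[0]=6 > 5 → no swap
j=1: arr[1]=7 > 5 → no swap
j=2: arr[2]=9 > 5 → no swap
j=3: arr[3]=6 > 5 → no swap
j=4: arr[4]=5 ≤ 5 → i=0, swap arr[0],arr[4] → 5 7 9 6 6 8 8 5 8 7 5
j=5: arr[5]=8 > 5 → no swap
j=6: arr[6]=8 > 5 → no swap
j=7: arr[7]=5 ≤ 5 → i=1, swap arr[1],arr[7] → 5 5 9 6 6 8 8 7 8 7 5
j=8: arr[8]=8 > 5 → no swap
j=9: arr[9]=7 > 5 → no swap
final swap arr[2],arr[10] → 5 5 5 6 6 8 8 7 8 7 9; return 2

3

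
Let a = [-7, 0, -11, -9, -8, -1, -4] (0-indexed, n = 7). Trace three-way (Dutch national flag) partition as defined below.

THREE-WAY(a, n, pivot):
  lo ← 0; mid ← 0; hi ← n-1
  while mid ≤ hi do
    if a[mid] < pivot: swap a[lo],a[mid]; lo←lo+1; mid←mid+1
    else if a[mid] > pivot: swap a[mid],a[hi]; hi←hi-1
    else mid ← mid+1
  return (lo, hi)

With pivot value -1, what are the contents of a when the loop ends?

lo=0 mid=0 hi=6
-7<-1: swap(0,0), lo=1 mid=1 ⇒ [-7, 0, -11, -9, -8, -1, -4]
0>-1: swap(1,6), hi=5 ⇒ [-7, -4, -11, -9, -8, -1, 0]
-4<-1: swap(1,1), lo=2 mid=2 ⇒ [-7, -4, -11, -9, -8, -1, 0]
-11<-1: swap(2,2), lo=3 mid=3 ⇒ [-7, -4, -11, -9, -8, -1, 0]
-9<-1: swap(3,3), lo=4 mid=4 ⇒ [-7, -4, -11, -9, -8, -1, 0]
-8<-1: swap(4,4), lo=5 mid=5 ⇒ [-7, -4, -11, -9, -8, -1, 0]
-1=-1: mid=6
done. lo=5 hi=5; a=[-7, -4, -11, -9, -8, -1, 0]

[-7, -4, -11, -9, -8, -1, 0]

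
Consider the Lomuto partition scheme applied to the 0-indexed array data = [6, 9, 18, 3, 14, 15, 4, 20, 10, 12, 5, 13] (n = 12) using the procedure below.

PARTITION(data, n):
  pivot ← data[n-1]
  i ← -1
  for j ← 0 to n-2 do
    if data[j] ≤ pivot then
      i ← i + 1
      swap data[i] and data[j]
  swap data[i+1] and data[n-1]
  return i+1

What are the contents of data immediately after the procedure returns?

pivot = data[11] = 13; i = -1
j=0: data[0]=6 ≤ 13 → i=0, swap data[0],data[0] (no change) → [6, 9, 18, 3, 14, 15, 4, 20, 10, 12, 5, 13]
j=1: data[1]=9 ≤ 13 → i=1, swap data[1],data[1] (no change) → [6, 9, 18, 3, 14, 15, 4, 20, 10, 12, 5, 13]
j=2: data[2]=18 > 13 → no swap
j=3: data[3]=3 ≤ 13 → i=2, swap data[2],data[3] → [6, 9, 3, 18, 14, 15, 4, 20, 10, 12, 5, 13]
j=4: data[4]=14 > 13 → no swap
j=5: data[5]=15 > 13 → no swap
j=6: data[6]=4 ≤ 13 → i=3, swap data[3],data[6] → [6, 9, 3, 4, 14, 15, 18, 20, 10, 12, 5, 13]
j=7: data[7]=20 > 13 → no swap
j=8: data[8]=10 ≤ 13 → i=4, swap data[4],data[8] → [6, 9, 3, 4, 10, 15, 18, 20, 14, 12, 5, 13]
j=9: data[9]=12 ≤ 13 → i=5, swap data[5],data[9] → [6, 9, 3, 4, 10, 12, 18, 20, 14, 15, 5, 13]
j=10: data[10]=5 ≤ 13 → i=6, swap data[6],data[10] → [6, 9, 3, 4, 10, 12, 5, 20, 14, 15, 18, 13]
final swap data[7],data[11] → [6, 9, 3, 4, 10, 12, 5, 13, 14, 15, 18, 20]; return 7

[6, 9, 3, 4, 10, 12, 5, 13, 14, 15, 18, 20]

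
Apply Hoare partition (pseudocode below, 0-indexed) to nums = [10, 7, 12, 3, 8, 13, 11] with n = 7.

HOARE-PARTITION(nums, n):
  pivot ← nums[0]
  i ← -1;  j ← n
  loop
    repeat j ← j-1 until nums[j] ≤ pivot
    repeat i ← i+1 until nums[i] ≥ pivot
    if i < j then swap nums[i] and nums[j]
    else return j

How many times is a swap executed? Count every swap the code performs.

2

pivot=10
j stops at 4 (8), i stops at 0 (10); swap ⇒ [8, 7, 12, 3, 10, 13, 11]
j stops at 3 (3), i stops at 2 (12); swap ⇒ [8, 7, 3, 12, 10, 13, 11]
j stops at 2, i stops at 3; i≥j ⇒ return 2. nums=[8, 7, 3, 12, 10, 13, 11]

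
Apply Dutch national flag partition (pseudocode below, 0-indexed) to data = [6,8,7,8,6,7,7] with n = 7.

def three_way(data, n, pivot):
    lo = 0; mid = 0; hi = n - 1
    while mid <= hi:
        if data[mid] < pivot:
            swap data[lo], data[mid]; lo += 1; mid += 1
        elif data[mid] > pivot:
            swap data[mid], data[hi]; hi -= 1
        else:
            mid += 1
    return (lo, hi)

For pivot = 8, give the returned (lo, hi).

(5, 6)

pivot = 8; lo=0, mid=0, hi=6
data[mid]=6<8: swap data[0],data[0]; lo=1,mid=1 → [6,8,7,8,6,7,7]
data[mid]=8=8: mid=2
data[mid]=7<8: swap data[1],data[2]; lo=2,mid=3 → [6,7,8,8,6,7,7]
data[mid]=8=8: mid=4
data[mid]=6<8: swap data[2],data[4]; lo=3,mid=5 → [6,7,6,8,8,7,7]
data[mid]=7<8: swap data[3],data[5]; lo=4,mid=6 → [6,7,6,7,8,8,7]
data[mid]=7<8: swap data[4],data[6]; lo=5,mid=7 → [6,7,6,7,7,8,8]
end: lo=5, hi=6; data = [6,7,6,7,7,8,8]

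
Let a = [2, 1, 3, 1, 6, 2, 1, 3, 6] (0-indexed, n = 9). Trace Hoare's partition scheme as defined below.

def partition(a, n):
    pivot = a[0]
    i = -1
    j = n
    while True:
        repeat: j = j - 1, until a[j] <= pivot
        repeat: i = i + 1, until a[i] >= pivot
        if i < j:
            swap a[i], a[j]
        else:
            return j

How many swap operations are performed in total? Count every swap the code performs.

2

pivot = a[0] = 2; i = -1, j = 9
j→6 (a[6]=1≤2), i→0 (a[0]=2≥2); i<j, swap → [1, 1, 3, 1, 6, 2, 2, 3, 6]
j→5 (a[5]=2≤2), i→2 (a[2]=3≥2); i<j, swap → [1, 1, 2, 1, 6, 3, 2, 3, 6]
j→3, i→4; i≥j, return j=3. a = [1, 1, 2, 1, 6, 3, 2, 3, 6]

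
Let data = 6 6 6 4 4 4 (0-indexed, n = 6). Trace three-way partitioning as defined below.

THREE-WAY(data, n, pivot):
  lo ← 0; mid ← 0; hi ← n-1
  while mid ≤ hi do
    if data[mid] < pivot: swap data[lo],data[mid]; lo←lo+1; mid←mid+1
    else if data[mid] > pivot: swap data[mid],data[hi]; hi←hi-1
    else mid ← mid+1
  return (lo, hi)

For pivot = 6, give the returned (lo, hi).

(3, 5)

lo=0 mid=0 hi=5
6=6: mid=1
6=6: mid=2
6=6: mid=3
4<6: swap(0,3), lo=1 mid=4 ⇒ 4 6 6 6 4 4
4<6: swap(1,4), lo=2 mid=5 ⇒ 4 4 6 6 6 4
4<6: swap(2,5), lo=3 mid=6 ⇒ 4 4 4 6 6 6
done. lo=3 hi=5; data=4 4 4 6 6 6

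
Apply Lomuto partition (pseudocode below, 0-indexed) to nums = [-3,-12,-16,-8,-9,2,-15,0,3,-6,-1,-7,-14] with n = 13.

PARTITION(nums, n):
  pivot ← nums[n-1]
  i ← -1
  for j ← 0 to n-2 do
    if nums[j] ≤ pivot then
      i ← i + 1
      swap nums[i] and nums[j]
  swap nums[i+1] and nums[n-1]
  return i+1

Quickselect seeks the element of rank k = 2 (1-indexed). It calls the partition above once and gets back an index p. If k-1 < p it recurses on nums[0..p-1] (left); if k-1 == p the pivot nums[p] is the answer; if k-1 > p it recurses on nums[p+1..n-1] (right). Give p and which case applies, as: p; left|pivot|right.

pivot=-14, i=-1
j=0: -3>-14, skip
j=1: -12>-14, skip
j=2: -16≤-14, i=0, swap(0,2) ⇒ [-16,-12,-3,-8,-9,2,-15,0,3,-6,-1,-7,-14]
j=3: -8>-14, skip
j=4: -9>-14, skip
j=5: 2>-14, skip
j=6: -15≤-14, i=1, swap(1,6) ⇒ [-16,-15,-3,-8,-9,2,-12,0,3,-6,-1,-7,-14]
j=7: 0>-14, skip
j=8: 3>-14, skip
j=9: -6>-14, skip
j=10: -1>-14, skip
j=11: -7>-14, skip
swap(2,12) ⇒ [-16,-15,-14,-8,-9,2,-12,0,3,-6,-1,-7,-3]; return 2
p = 2; k-1 = 1 < 2 ⇒ left

2; left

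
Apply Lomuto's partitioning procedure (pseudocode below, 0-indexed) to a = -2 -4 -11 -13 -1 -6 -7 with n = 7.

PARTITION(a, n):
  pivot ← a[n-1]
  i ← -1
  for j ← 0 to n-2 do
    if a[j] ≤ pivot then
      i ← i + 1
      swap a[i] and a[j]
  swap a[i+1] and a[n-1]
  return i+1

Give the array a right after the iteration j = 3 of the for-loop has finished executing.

-11 -13 -2 -4 -1 -6 -7

pivot = a[6] = -7; i = -1
j=0: a[0]=-2 > -7 → no swap
j=1: a[1]=-4 > -7 → no swap
j=2: a[2]=-11 ≤ -7 → i=0, swap a[0],a[2] → -11 -4 -2 -13 -1 -6 -7
j=3: a[3]=-13 ≤ -7 → i=1, swap a[1],a[3] → -11 -13 -2 -4 -1 -6 -7
(after j=3) a = -11 -13 -2 -4 -1 -6 -7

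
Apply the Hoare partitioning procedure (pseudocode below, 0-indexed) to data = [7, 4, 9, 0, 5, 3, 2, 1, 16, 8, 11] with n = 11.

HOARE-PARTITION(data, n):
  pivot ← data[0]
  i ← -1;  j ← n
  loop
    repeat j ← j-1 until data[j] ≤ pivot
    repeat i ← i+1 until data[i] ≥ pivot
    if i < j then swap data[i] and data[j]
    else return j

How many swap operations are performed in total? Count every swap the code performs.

pivot = data[0] = 7; i = -1, j = 11
j→7 (data[7]=1≤7), i→0 (data[0]=7≥7); i<j, swap → [1, 4, 9, 0, 5, 3, 2, 7, 16, 8, 11]
j→6 (data[6]=2≤7), i→2 (data[2]=9≥7); i<j, swap → [1, 4, 2, 0, 5, 3, 9, 7, 16, 8, 11]
j→5, i→6; i≥j, return j=5. data = [1, 4, 2, 0, 5, 3, 9, 7, 16, 8, 11]

2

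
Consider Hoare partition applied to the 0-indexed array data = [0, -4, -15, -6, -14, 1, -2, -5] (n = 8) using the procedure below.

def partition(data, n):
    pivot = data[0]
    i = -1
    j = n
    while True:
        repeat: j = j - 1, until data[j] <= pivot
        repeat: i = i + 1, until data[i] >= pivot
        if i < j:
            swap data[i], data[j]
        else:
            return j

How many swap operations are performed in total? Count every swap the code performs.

pivot = data[0] = 0; i = -1, j = 8
j→7 (data[7]=-5≤0), i→0 (data[0]=0≥0); i<j, swap → [-5, -4, -15, -6, -14, 1, -2, 0]
j→6 (data[6]=-2≤0), i→5 (data[5]=1≥0); i<j, swap → [-5, -4, -15, -6, -14, -2, 1, 0]
j→5, i→6; i≥j, return j=5. data = [-5, -4, -15, -6, -14, -2, 1, 0]

2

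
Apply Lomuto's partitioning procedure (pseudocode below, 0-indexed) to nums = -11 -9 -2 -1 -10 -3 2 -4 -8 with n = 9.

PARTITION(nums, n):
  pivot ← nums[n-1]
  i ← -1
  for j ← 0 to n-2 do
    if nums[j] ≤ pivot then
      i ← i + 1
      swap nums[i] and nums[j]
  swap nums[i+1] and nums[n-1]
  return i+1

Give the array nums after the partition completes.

pivot = nums[8] = -8; i = -1
j=0: nums[0]=-11 ≤ -8 → i=0, swap nums[0],nums[0] (no change) → -11 -9 -2 -1 -10 -3 2 -4 -8
j=1: nums[1]=-9 ≤ -8 → i=1, swap nums[1],nums[1] (no change) → -11 -9 -2 -1 -10 -3 2 -4 -8
j=2: nums[2]=-2 > -8 → no swap
j=3: nums[3]=-1 > -8 → no swap
j=4: nums[4]=-10 ≤ -8 → i=2, swap nums[2],nums[4] → -11 -9 -10 -1 -2 -3 2 -4 -8
j=5: nums[5]=-3 > -8 → no swap
j=6: nums[6]=2 > -8 → no swap
j=7: nums[7]=-4 > -8 → no swap
final swap nums[3],nums[8] → -11 -9 -10 -8 -2 -3 2 -4 -1; return 3

-11 -9 -10 -8 -2 -3 2 -4 -1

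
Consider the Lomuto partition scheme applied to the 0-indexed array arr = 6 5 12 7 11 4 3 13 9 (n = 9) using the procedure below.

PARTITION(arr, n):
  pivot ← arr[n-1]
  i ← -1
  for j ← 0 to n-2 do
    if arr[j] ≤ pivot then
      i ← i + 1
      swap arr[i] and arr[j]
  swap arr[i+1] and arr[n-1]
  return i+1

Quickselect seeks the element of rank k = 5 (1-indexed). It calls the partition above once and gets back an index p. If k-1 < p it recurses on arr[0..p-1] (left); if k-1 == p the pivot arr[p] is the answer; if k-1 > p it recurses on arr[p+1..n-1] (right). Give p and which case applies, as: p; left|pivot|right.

pivot=9, i=-1
j=0: 6≤9, i=0, swap(0,0) ⇒ 6 5 12 7 11 4 3 13 9
j=1: 5≤9, i=1, swap(1,1) ⇒ 6 5 12 7 11 4 3 13 9
j=2: 12>9, skip
j=3: 7≤9, i=2, swap(2,3) ⇒ 6 5 7 12 11 4 3 13 9
j=4: 11>9, skip
j=5: 4≤9, i=3, swap(3,5) ⇒ 6 5 7 4 11 12 3 13 9
j=6: 3≤9, i=4, swap(4,6) ⇒ 6 5 7 4 3 12 11 13 9
j=7: 13>9, skip
swap(5,8) ⇒ 6 5 7 4 3 9 11 13 12; return 5
p = 5; k-1 = 4 < 5 ⇒ left

5; left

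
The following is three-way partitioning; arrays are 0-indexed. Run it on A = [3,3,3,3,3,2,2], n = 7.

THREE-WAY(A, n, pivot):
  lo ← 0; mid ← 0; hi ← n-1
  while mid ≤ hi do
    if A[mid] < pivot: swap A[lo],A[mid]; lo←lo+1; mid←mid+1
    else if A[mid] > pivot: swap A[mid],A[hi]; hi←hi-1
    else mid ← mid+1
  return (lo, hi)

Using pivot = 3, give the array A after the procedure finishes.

[2,2,3,3,3,3,3]

lo=0 mid=0 hi=6
3=3: mid=1
3=3: mid=2
3=3: mid=3
3=3: mid=4
3=3: mid=5
2<3: swap(0,5), lo=1 mid=6 ⇒ [2,3,3,3,3,3,2]
2<3: swap(1,6), lo=2 mid=7 ⇒ [2,2,3,3,3,3,3]
done. lo=2 hi=6; A=[2,2,3,3,3,3,3]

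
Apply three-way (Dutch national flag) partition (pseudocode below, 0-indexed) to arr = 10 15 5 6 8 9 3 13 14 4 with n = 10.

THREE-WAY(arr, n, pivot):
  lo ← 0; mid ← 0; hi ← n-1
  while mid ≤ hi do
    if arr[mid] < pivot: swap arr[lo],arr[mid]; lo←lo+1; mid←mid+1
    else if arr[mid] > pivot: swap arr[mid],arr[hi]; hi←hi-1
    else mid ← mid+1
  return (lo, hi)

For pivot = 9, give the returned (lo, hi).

(5, 5)

pivot = 9; lo=0, mid=0, hi=9
arr[mid]=10>9: swap arr[0],arr[9]; hi=8 → 4 15 5 6 8 9 3 13 14 10
arr[mid]=4<9: swap arr[0],arr[0]; lo=1,mid=1 → 4 15 5 6 8 9 3 13 14 10
arr[mid]=15>9: swap arr[1],arr[8]; hi=7 → 4 14 5 6 8 9 3 13 15 10
arr[mid]=14>9: swap arr[1],arr[7]; hi=6 → 4 13 5 6 8 9 3 14 15 10
arr[mid]=13>9: swap arr[1],arr[6]; hi=5 → 4 3 5 6 8 9 13 14 15 10
arr[mid]=3<9: swap arr[1],arr[1]; lo=2,mid=2 → 4 3 5 6 8 9 13 14 15 10
arr[mid]=5<9: swap arr[2],arr[2]; lo=3,mid=3 → 4 3 5 6 8 9 13 14 15 10
arr[mid]=6<9: swap arr[3],arr[3]; lo=4,mid=4 → 4 3 5 6 8 9 13 14 15 10
arr[mid]=8<9: swap arr[4],arr[4]; lo=5,mid=5 → 4 3 5 6 8 9 13 14 15 10
arr[mid]=9=9: mid=6
end: lo=5, hi=5; arr = 4 3 5 6 8 9 13 14 15 10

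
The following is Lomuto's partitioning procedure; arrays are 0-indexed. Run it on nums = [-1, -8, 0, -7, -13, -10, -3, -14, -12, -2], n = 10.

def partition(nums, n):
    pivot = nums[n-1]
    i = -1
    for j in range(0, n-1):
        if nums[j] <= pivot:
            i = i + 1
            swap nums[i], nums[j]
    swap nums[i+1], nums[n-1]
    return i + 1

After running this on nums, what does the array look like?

[-8, -7, -13, -10, -3, -14, -12, -2, 0, -1]

pivot = nums[9] = -2; i = -1
j=0: nums[0]=-1 > -2 → no swap
j=1: nums[1]=-8 ≤ -2 → i=0, swap nums[0],nums[1] → [-8, -1, 0, -7, -13, -10, -3, -14, -12, -2]
j=2: nums[2]=0 > -2 → no swap
j=3: nums[3]=-7 ≤ -2 → i=1, swap nums[1],nums[3] → [-8, -7, 0, -1, -13, -10, -3, -14, -12, -2]
j=4: nums[4]=-13 ≤ -2 → i=2, swap nums[2],nums[4] → [-8, -7, -13, -1, 0, -10, -3, -14, -12, -2]
j=5: nums[5]=-10 ≤ -2 → i=3, swap nums[3],nums[5] → [-8, -7, -13, -10, 0, -1, -3, -14, -12, -2]
j=6: nums[6]=-3 ≤ -2 → i=4, swap nums[4],nums[6] → [-8, -7, -13, -10, -3, -1, 0, -14, -12, -2]
j=7: nums[7]=-14 ≤ -2 → i=5, swap nums[5],nums[7] → [-8, -7, -13, -10, -3, -14, 0, -1, -12, -2]
j=8: nums[8]=-12 ≤ -2 → i=6, swap nums[6],nums[8] → [-8, -7, -13, -10, -3, -14, -12, -1, 0, -2]
final swap nums[7],nums[9] → [-8, -7, -13, -10, -3, -14, -12, -2, 0, -1]; return 7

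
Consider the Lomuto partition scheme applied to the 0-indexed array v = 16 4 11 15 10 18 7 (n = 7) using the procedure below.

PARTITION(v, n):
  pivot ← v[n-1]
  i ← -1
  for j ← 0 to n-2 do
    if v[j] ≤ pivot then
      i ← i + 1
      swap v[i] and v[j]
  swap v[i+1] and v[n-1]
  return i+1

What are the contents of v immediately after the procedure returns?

pivot = v[6] = 7; i = -1
j=0: v[0]=16 > 7 → no swap
j=1: v[1]=4 ≤ 7 → i=0, swap v[0],v[1] → 4 16 11 15 10 18 7
j=2: v[2]=11 > 7 → no swap
j=3: v[3]=15 > 7 → no swap
j=4: v[4]=10 > 7 → no swap
j=5: v[5]=18 > 7 → no swap
final swap v[1],v[6] → 4 7 11 15 10 18 16; return 1

4 7 11 15 10 18 16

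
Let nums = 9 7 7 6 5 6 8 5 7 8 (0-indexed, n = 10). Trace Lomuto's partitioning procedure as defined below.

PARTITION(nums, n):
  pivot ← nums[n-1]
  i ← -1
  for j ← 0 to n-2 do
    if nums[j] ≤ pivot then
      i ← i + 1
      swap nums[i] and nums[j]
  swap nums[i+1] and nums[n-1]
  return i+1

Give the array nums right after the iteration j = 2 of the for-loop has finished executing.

7 7 9 6 5 6 8 5 7 8

pivot = nums[9] = 8; i = -1
j=0: nums[0]=9 > 8 → no swap
j=1: nums[1]=7 ≤ 8 → i=0, swap nums[0],nums[1] → 7 9 7 6 5 6 8 5 7 8
j=2: nums[2]=7 ≤ 8 → i=1, swap nums[1],nums[2] → 7 7 9 6 5 6 8 5 7 8
(after j=2) nums = 7 7 9 6 5 6 8 5 7 8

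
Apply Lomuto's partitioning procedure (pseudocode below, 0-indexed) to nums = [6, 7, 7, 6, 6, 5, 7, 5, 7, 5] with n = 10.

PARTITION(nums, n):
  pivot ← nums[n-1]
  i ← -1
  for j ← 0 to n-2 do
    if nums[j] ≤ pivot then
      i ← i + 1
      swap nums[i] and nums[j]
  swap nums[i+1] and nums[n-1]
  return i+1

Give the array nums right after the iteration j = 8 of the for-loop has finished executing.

pivot = nums[9] = 5; i = -1
j=0: nums[0]=6 > 5 → no swap
j=1: nums[1]=7 > 5 → no swap
j=2: nums[2]=7 > 5 → no swap
j=3: nums[3]=6 > 5 → no swap
j=4: nums[4]=6 > 5 → no swap
j=5: nums[5]=5 ≤ 5 → i=0, swap nums[0],nums[5] → [5, 7, 7, 6, 6, 6, 7, 5, 7, 5]
j=6: nums[6]=7 > 5 → no swap
j=7: nums[7]=5 ≤ 5 → i=1, swap nums[1],nums[7] → [5, 5, 7, 6, 6, 6, 7, 7, 7, 5]
j=8: nums[8]=7 > 5 → no swap
(after j=8) nums = [5, 5, 7, 6, 6, 6, 7, 7, 7, 5]

[5, 5, 7, 6, 6, 6, 7, 7, 7, 5]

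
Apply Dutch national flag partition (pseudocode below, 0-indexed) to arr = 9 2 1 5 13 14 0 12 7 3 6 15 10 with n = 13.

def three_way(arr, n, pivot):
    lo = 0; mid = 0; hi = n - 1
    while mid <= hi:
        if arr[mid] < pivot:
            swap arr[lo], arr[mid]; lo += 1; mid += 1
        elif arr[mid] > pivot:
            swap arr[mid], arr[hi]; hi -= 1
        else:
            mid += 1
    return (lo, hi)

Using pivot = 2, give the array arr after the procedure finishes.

0 1 2 13 14 5 12 7 3 6 15 10 9

lo=0 mid=0 hi=12
9>2: swap(0,12), hi=11 ⇒ 10 2 1 5 13 14 0 12 7 3 6 15 9
10>2: swap(0,11), hi=10 ⇒ 15 2 1 5 13 14 0 12 7 3 6 10 9
15>2: swap(0,10), hi=9 ⇒ 6 2 1 5 13 14 0 12 7 3 15 10 9
6>2: swap(0,9), hi=8 ⇒ 3 2 1 5 13 14 0 12 7 6 15 10 9
3>2: swap(0,8), hi=7 ⇒ 7 2 1 5 13 14 0 12 3 6 15 10 9
7>2: swap(0,7), hi=6 ⇒ 12 2 1 5 13 14 0 7 3 6 15 10 9
12>2: swap(0,6), hi=5 ⇒ 0 2 1 5 13 14 12 7 3 6 15 10 9
0<2: swap(0,0), lo=1 mid=1 ⇒ 0 2 1 5 13 14 12 7 3 6 15 10 9
2=2: mid=2
1<2: swap(1,2), lo=2 mid=3 ⇒ 0 1 2 5 13 14 12 7 3 6 15 10 9
5>2: swap(3,5), hi=4 ⇒ 0 1 2 14 13 5 12 7 3 6 15 10 9
14>2: swap(3,4), hi=3 ⇒ 0 1 2 13 14 5 12 7 3 6 15 10 9
13>2: swap(3,3), hi=2 ⇒ 0 1 2 13 14 5 12 7 3 6 15 10 9
done. lo=2 hi=2; arr=0 1 2 13 14 5 12 7 3 6 15 10 9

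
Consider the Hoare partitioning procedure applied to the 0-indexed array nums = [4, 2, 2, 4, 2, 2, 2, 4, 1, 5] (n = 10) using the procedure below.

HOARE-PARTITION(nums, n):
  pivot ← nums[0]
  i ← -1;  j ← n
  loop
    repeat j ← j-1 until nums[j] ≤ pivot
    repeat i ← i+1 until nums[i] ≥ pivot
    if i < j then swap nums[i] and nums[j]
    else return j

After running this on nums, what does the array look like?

[1, 2, 2, 4, 2, 2, 2, 4, 4, 5]

pivot = nums[0] = 4; i = -1, j = 10
j→8 (nums[8]=1≤4), i→0 (nums[0]=4≥4); i<j, swap → [1, 2, 2, 4, 2, 2, 2, 4, 4, 5]
j→7 (nums[7]=4≤4), i→3 (nums[3]=4≥4); i<j, swap → [1, 2, 2, 4, 2, 2, 2, 4, 4, 5]
j→6, i→7; i≥j, return j=6. nums = [1, 2, 2, 4, 2, 2, 2, 4, 4, 5]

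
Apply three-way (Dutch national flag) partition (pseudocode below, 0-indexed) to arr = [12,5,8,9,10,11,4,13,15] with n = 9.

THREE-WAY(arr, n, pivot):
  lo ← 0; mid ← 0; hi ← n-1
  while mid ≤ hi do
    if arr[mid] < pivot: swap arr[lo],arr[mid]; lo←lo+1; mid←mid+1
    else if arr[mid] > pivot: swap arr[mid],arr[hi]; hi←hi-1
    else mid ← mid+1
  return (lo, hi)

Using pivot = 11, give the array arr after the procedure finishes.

pivot = 11; lo=0, mid=0, hi=8
arr[mid]=12>11: swap arr[0],arr[8]; hi=7 → [15,5,8,9,10,11,4,13,12]
arr[mid]=15>11: swap arr[0],arr[7]; hi=6 → [13,5,8,9,10,11,4,15,12]
arr[mid]=13>11: swap arr[0],arr[6]; hi=5 → [4,5,8,9,10,11,13,15,12]
arr[mid]=4<11: swap arr[0],arr[0]; lo=1,mid=1 → [4,5,8,9,10,11,13,15,12]
arr[mid]=5<11: swap arr[1],arr[1]; lo=2,mid=2 → [4,5,8,9,10,11,13,15,12]
arr[mid]=8<11: swap arr[2],arr[2]; lo=3,mid=3 → [4,5,8,9,10,11,13,15,12]
arr[mid]=9<11: swap arr[3],arr[3]; lo=4,mid=4 → [4,5,8,9,10,11,13,15,12]
arr[mid]=10<11: swap arr[4],arr[4]; lo=5,mid=5 → [4,5,8,9,10,11,13,15,12]
arr[mid]=11=11: mid=6
end: lo=5, hi=5; arr = [4,5,8,9,10,11,13,15,12]

[4,5,8,9,10,11,13,15,12]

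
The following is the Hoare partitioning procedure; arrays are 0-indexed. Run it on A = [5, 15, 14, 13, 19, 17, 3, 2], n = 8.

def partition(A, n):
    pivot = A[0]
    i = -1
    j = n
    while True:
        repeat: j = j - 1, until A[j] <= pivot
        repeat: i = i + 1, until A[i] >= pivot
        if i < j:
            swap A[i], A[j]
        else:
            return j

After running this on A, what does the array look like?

pivot = A[0] = 5; i = -1, j = 8
j→7 (A[7]=2≤5), i→0 (A[0]=5≥5); i<j, swap → [2, 15, 14, 13, 19, 17, 3, 5]
j→6 (A[6]=3≤5), i→1 (A[1]=15≥5); i<j, swap → [2, 3, 14, 13, 19, 17, 15, 5]
j→1, i→2; i≥j, return j=1. A = [2, 3, 14, 13, 19, 17, 15, 5]

[2, 3, 14, 13, 19, 17, 15, 5]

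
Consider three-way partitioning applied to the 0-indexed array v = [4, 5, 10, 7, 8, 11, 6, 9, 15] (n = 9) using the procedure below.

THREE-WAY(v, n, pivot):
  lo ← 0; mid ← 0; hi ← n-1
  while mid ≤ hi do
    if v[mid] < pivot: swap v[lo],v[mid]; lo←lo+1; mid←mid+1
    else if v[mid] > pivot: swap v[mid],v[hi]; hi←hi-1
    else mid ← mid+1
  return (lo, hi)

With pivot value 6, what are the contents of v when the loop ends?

pivot = 6; lo=0, mid=0, hi=8
v[mid]=4<6: swap v[0],v[0]; lo=1,mid=1 → [4, 5, 10, 7, 8, 11, 6, 9, 15]
v[mid]=5<6: swap v[1],v[1]; lo=2,mid=2 → [4, 5, 10, 7, 8, 11, 6, 9, 15]
v[mid]=10>6: swap v[2],v[8]; hi=7 → [4, 5, 15, 7, 8, 11, 6, 9, 10]
v[mid]=15>6: swap v[2],v[7]; hi=6 → [4, 5, 9, 7, 8, 11, 6, 15, 10]
v[mid]=9>6: swap v[2],v[6]; hi=5 → [4, 5, 6, 7, 8, 11, 9, 15, 10]
v[mid]=6=6: mid=3
v[mid]=7>6: swap v[3],v[5]; hi=4 → [4, 5, 6, 11, 8, 7, 9, 15, 10]
v[mid]=11>6: swap v[3],v[4]; hi=3 → [4, 5, 6, 8, 11, 7, 9, 15, 10]
v[mid]=8>6: swap v[3],v[3]; hi=2 → [4, 5, 6, 8, 11, 7, 9, 15, 10]
end: lo=2, hi=2; v = [4, 5, 6, 8, 11, 7, 9, 15, 10]

[4, 5, 6, 8, 11, 7, 9, 15, 10]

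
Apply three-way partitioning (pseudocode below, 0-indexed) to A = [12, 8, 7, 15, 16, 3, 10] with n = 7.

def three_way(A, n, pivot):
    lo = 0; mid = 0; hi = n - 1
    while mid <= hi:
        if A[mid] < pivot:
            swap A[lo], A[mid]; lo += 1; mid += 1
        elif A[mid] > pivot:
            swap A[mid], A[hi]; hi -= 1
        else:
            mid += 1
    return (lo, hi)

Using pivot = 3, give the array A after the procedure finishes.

pivot = 3; lo=0, mid=0, hi=6
A[mid]=12>3: swap A[0],A[6]; hi=5 → [10, 8, 7, 15, 16, 3, 12]
A[mid]=10>3: swap A[0],A[5]; hi=4 → [3, 8, 7, 15, 16, 10, 12]
A[mid]=3=3: mid=1
A[mid]=8>3: swap A[1],A[4]; hi=3 → [3, 16, 7, 15, 8, 10, 12]
A[mid]=16>3: swap A[1],A[3]; hi=2 → [3, 15, 7, 16, 8, 10, 12]
A[mid]=15>3: swap A[1],A[2]; hi=1 → [3, 7, 15, 16, 8, 10, 12]
A[mid]=7>3: swap A[1],A[1]; hi=0 → [3, 7, 15, 16, 8, 10, 12]
end: lo=0, hi=0; A = [3, 7, 15, 16, 8, 10, 12]

[3, 7, 15, 16, 8, 10, 12]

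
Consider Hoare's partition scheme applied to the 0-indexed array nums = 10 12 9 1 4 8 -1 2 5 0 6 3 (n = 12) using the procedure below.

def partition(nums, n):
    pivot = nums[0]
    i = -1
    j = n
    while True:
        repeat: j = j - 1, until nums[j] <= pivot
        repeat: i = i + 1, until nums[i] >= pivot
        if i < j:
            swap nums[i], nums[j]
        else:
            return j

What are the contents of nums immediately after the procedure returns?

3 6 9 1 4 8 -1 2 5 0 12 10

pivot=10
j stops at 11 (3), i stops at 0 (10); swap ⇒ 3 12 9 1 4 8 -1 2 5 0 6 10
j stops at 10 (6), i stops at 1 (12); swap ⇒ 3 6 9 1 4 8 -1 2 5 0 12 10
j stops at 9, i stops at 10; i≥j ⇒ return 9. nums=3 6 9 1 4 8 -1 2 5 0 12 10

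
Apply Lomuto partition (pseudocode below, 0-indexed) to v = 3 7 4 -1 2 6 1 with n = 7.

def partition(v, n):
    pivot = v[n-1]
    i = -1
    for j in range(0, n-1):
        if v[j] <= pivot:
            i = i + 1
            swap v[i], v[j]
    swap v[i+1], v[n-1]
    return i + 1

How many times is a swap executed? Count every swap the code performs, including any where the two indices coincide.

pivot=1, i=-1
j=0: 3>1, skip
j=1: 7>1, skip
j=2: 4>1, skip
j=3: -1≤1, i=0, swap(0,3) ⇒ -1 7 4 3 2 6 1
j=4: 2>1, skip
j=5: 6>1, skip
swap(1,6) ⇒ -1 1 4 3 2 6 7; return 1

2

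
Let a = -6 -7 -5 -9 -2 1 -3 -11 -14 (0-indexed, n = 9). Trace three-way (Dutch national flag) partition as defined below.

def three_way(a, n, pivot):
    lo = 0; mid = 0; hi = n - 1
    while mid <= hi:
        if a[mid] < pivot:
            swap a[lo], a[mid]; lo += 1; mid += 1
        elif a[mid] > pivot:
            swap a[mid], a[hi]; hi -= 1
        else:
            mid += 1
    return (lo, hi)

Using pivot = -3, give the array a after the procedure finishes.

pivot = -3; lo=0, mid=0, hi=8
a[mid]=-6<-3: swap a[0],a[0]; lo=1,mid=1 → -6 -7 -5 -9 -2 1 -3 -11 -14
a[mid]=-7<-3: swap a[1],a[1]; lo=2,mid=2 → -6 -7 -5 -9 -2 1 -3 -11 -14
a[mid]=-5<-3: swap a[2],a[2]; lo=3,mid=3 → -6 -7 -5 -9 -2 1 -3 -11 -14
a[mid]=-9<-3: swap a[3],a[3]; lo=4,mid=4 → -6 -7 -5 -9 -2 1 -3 -11 -14
a[mid]=-2>-3: swap a[4],a[8]; hi=7 → -6 -7 -5 -9 -14 1 -3 -11 -2
a[mid]=-14<-3: swap a[4],a[4]; lo=5,mid=5 → -6 -7 -5 -9 -14 1 -3 -11 -2
a[mid]=1>-3: swap a[5],a[7]; hi=6 → -6 -7 -5 -9 -14 -11 -3 1 -2
a[mid]=-11<-3: swap a[5],a[5]; lo=6,mid=6 → -6 -7 -5 -9 -14 -11 -3 1 -2
a[mid]=-3=-3: mid=7
end: lo=6, hi=6; a = -6 -7 -5 -9 -14 -11 -3 1 -2

-6 -7 -5 -9 -14 -11 -3 1 -2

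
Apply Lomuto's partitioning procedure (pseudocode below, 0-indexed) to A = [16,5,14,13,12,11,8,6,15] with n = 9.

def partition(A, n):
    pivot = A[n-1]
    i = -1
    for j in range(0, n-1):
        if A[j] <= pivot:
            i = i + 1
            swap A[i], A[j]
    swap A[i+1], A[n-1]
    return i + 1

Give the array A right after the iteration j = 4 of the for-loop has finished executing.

pivot = A[8] = 15; i = -1
j=0: A[0]=16 > 15 → no swap
j=1: A[1]=5 ≤ 15 → i=0, swap A[0],A[1] → [5,16,14,13,12,11,8,6,15]
j=2: A[2]=14 ≤ 15 → i=1, swap A[1],A[2] → [5,14,16,13,12,11,8,6,15]
j=3: A[3]=13 ≤ 15 → i=2, swap A[2],A[3] → [5,14,13,16,12,11,8,6,15]
j=4: A[4]=12 ≤ 15 → i=3, swap A[3],A[4] → [5,14,13,12,16,11,8,6,15]
(after j=4) A = [5,14,13,12,16,11,8,6,15]

[5,14,13,12,16,11,8,6,15]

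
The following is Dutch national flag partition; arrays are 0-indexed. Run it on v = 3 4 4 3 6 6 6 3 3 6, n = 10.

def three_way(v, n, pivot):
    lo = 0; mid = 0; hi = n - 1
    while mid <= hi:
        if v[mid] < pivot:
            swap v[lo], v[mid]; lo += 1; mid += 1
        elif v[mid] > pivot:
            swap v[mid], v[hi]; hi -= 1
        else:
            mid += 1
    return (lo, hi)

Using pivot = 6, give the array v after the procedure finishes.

3 4 4 3 3 3 6 6 6 6

lo=0 mid=0 hi=9
3<6: swap(0,0), lo=1 mid=1 ⇒ 3 4 4 3 6 6 6 3 3 6
4<6: swap(1,1), lo=2 mid=2 ⇒ 3 4 4 3 6 6 6 3 3 6
4<6: swap(2,2), lo=3 mid=3 ⇒ 3 4 4 3 6 6 6 3 3 6
3<6: swap(3,3), lo=4 mid=4 ⇒ 3 4 4 3 6 6 6 3 3 6
6=6: mid=5
6=6: mid=6
6=6: mid=7
3<6: swap(4,7), lo=5 mid=8 ⇒ 3 4 4 3 3 6 6 6 3 6
3<6: swap(5,8), lo=6 mid=9 ⇒ 3 4 4 3 3 3 6 6 6 6
6=6: mid=10
done. lo=6 hi=9; v=3 4 4 3 3 3 6 6 6 6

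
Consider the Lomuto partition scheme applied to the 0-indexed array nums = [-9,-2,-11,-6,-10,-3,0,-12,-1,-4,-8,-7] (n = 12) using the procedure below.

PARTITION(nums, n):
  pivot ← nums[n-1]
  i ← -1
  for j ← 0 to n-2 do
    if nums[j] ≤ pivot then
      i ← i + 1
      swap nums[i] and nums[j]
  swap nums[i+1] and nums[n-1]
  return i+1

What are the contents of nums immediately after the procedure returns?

[-9,-11,-10,-12,-8,-7,0,-6,-1,-4,-2,-3]

pivot = nums[11] = -7; i = -1
j=0: nums[0]=-9 ≤ -7 → i=0, swap nums[0],nums[0] (no change) → [-9,-2,-11,-6,-10,-3,0,-12,-1,-4,-8,-7]
j=1: nums[1]=-2 > -7 → no swap
j=2: nums[2]=-11 ≤ -7 → i=1, swap nums[1],nums[2] → [-9,-11,-2,-6,-10,-3,0,-12,-1,-4,-8,-7]
j=3: nums[3]=-6 > -7 → no swap
j=4: nums[4]=-10 ≤ -7 → i=2, swap nums[2],nums[4] → [-9,-11,-10,-6,-2,-3,0,-12,-1,-4,-8,-7]
j=5: nums[5]=-3 > -7 → no swap
j=6: nums[6]=0 > -7 → no swap
j=7: nums[7]=-12 ≤ -7 → i=3, swap nums[3],nums[7] → [-9,-11,-10,-12,-2,-3,0,-6,-1,-4,-8,-7]
j=8: nums[8]=-1 > -7 → no swap
j=9: nums[9]=-4 > -7 → no swap
j=10: nums[10]=-8 ≤ -7 → i=4, swap nums[4],nums[10] → [-9,-11,-10,-12,-8,-3,0,-6,-1,-4,-2,-7]
final swap nums[5],nums[11] → [-9,-11,-10,-12,-8,-7,0,-6,-1,-4,-2,-3]; return 5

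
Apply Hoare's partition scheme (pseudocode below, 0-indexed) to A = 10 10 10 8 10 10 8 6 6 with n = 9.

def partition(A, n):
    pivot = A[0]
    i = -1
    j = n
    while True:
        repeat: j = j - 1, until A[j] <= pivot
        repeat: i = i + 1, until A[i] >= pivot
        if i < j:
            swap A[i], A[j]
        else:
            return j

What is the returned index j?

4

pivot=10
j stops at 8 (6), i stops at 0 (10); swap ⇒ 6 10 10 8 10 10 8 6 10
j stops at 7 (6), i stops at 1 (10); swap ⇒ 6 6 10 8 10 10 8 10 10
j stops at 6 (8), i stops at 2 (10); swap ⇒ 6 6 8 8 10 10 10 10 10
j stops at 5 (10), i stops at 4 (10); swap ⇒ 6 6 8 8 10 10 10 10 10
j stops at 4, i stops at 5; i≥j ⇒ return 4. A=6 6 8 8 10 10 10 10 10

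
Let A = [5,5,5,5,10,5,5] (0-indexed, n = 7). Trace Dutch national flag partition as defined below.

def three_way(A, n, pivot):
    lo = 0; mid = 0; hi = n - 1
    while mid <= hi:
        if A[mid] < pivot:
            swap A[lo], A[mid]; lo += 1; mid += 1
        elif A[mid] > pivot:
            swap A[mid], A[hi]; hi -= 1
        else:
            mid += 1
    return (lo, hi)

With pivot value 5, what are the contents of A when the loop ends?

pivot = 5; lo=0, mid=0, hi=6
A[mid]=5=5: mid=1
A[mid]=5=5: mid=2
A[mid]=5=5: mid=3
A[mid]=5=5: mid=4
A[mid]=10>5: swap A[4],A[6]; hi=5 → [5,5,5,5,5,5,10]
A[mid]=5=5: mid=5
A[mid]=5=5: mid=6
end: lo=0, hi=5; A = [5,5,5,5,5,5,10]

[5,5,5,5,5,5,10]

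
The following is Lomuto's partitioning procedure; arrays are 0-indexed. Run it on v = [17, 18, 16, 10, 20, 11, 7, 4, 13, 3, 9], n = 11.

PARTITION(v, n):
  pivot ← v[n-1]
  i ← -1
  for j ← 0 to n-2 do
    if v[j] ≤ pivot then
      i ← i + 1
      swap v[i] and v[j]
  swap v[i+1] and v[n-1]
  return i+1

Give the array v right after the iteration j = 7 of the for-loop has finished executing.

pivot = v[10] = 9; i = -1
j=0: v[0]=17 > 9 → no swap
j=1: v[1]=18 > 9 → no swap
j=2: v[2]=16 > 9 → no swap
j=3: v[3]=10 > 9 → no swap
j=4: v[4]=20 > 9 → no swap
j=5: v[5]=11 > 9 → no swap
j=6: v[6]=7 ≤ 9 → i=0, swap v[0],v[6] → [7, 18, 16, 10, 20, 11, 17, 4, 13, 3, 9]
j=7: v[7]=4 ≤ 9 → i=1, swap v[1],v[7] → [7, 4, 16, 10, 20, 11, 17, 18, 13, 3, 9]
(after j=7) v = [7, 4, 16, 10, 20, 11, 17, 18, 13, 3, 9]

[7, 4, 16, 10, 20, 11, 17, 18, 13, 3, 9]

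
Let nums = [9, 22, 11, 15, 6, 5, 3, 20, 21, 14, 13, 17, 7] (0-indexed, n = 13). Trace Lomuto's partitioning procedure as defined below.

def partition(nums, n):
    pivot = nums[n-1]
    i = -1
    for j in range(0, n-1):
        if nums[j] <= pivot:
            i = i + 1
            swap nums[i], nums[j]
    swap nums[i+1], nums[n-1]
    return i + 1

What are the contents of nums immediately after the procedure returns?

[6, 5, 3, 7, 9, 22, 11, 20, 21, 14, 13, 17, 15]

pivot = nums[12] = 7; i = -1
j=0: nums[0]=9 > 7 → no swap
j=1: nums[1]=22 > 7 → no swap
j=2: nums[2]=11 > 7 → no swap
j=3: nums[3]=15 > 7 → no swap
j=4: nums[4]=6 ≤ 7 → i=0, swap nums[0],nums[4] → [6, 22, 11, 15, 9, 5, 3, 20, 21, 14, 13, 17, 7]
j=5: nums[5]=5 ≤ 7 → i=1, swap nums[1],nums[5] → [6, 5, 11, 15, 9, 22, 3, 20, 21, 14, 13, 17, 7]
j=6: nums[6]=3 ≤ 7 → i=2, swap nums[2],nums[6] → [6, 5, 3, 15, 9, 22, 11, 20, 21, 14, 13, 17, 7]
j=7: nums[7]=20 > 7 → no swap
j=8: nums[8]=21 > 7 → no swap
j=9: nums[9]=14 > 7 → no swap
j=10: nums[10]=13 > 7 → no swap
j=11: nums[11]=17 > 7 → no swap
final swap nums[3],nums[12] → [6, 5, 3, 7, 9, 22, 11, 20, 21, 14, 13, 17, 15]; return 3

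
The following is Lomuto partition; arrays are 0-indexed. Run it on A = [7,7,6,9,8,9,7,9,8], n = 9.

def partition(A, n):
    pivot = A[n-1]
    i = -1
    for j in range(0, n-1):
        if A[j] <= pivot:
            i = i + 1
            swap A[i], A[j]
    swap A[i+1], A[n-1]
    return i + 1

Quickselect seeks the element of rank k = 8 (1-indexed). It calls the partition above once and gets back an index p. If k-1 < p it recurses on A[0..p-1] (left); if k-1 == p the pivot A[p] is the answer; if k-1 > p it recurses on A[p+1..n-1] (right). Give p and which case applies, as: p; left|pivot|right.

pivot = A[8] = 8; i = -1
j=0: A[0]=7 ≤ 8 → i=0, swap A[0],A[0] (no change) → [7,7,6,9,8,9,7,9,8]
j=1: A[1]=7 ≤ 8 → i=1, swap A[1],A[1] (no change) → [7,7,6,9,8,9,7,9,8]
j=2: A[2]=6 ≤ 8 → i=2, swap A[2],A[2] (no change) → [7,7,6,9,8,9,7,9,8]
j=3: A[3]=9 > 8 → no swap
j=4: A[4]=8 ≤ 8 → i=3, swap A[3],A[4] → [7,7,6,8,9,9,7,9,8]
j=5: A[5]=9 > 8 → no swap
j=6: A[6]=7 ≤ 8 → i=4, swap A[4],A[6] → [7,7,6,8,7,9,9,9,8]
j=7: A[7]=9 > 8 → no swap
final swap A[5],A[8] → [7,7,6,8,7,8,9,9,9]; return 5
p = 5; k-1 = 7 > 5 ⇒ right

5; right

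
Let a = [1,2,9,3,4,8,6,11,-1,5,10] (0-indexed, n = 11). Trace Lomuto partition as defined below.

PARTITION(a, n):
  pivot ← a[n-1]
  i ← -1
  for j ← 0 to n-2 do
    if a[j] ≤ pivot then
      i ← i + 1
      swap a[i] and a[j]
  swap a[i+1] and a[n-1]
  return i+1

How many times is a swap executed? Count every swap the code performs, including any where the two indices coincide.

10

pivot = a[10] = 10; i = -1
j=0: a[0]=1 ≤ 10 → i=0, swap a[0],a[0] (no change) → [1,2,9,3,4,8,6,11,-1,5,10]
j=1: a[1]=2 ≤ 10 → i=1, swap a[1],a[1] (no change) → [1,2,9,3,4,8,6,11,-1,5,10]
j=2: a[2]=9 ≤ 10 → i=2, swap a[2],a[2] (no change) → [1,2,9,3,4,8,6,11,-1,5,10]
j=3: a[3]=3 ≤ 10 → i=3, swap a[3],a[3] (no change) → [1,2,9,3,4,8,6,11,-1,5,10]
j=4: a[4]=4 ≤ 10 → i=4, swap a[4],a[4] (no change) → [1,2,9,3,4,8,6,11,-1,5,10]
j=5: a[5]=8 ≤ 10 → i=5, swap a[5],a[5] (no change) → [1,2,9,3,4,8,6,11,-1,5,10]
j=6: a[6]=6 ≤ 10 → i=6, swap a[6],a[6] (no change) → [1,2,9,3,4,8,6,11,-1,5,10]
j=7: a[7]=11 > 10 → no swap
j=8: a[8]=-1 ≤ 10 → i=7, swap a[7],a[8] → [1,2,9,3,4,8,6,-1,11,5,10]
j=9: a[9]=5 ≤ 10 → i=8, swap a[8],a[9] → [1,2,9,3,4,8,6,-1,5,11,10]
final swap a[9],a[10] → [1,2,9,3,4,8,6,-1,5,10,11]; return 9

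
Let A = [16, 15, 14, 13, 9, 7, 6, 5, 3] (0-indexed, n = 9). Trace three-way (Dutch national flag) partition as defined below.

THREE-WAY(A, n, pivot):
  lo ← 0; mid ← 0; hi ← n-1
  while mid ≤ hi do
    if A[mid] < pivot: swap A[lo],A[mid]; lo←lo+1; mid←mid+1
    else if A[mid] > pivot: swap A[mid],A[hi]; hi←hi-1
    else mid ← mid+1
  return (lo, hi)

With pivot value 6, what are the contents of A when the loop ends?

[3, 5, 6, 9, 7, 13, 14, 15, 16]

pivot = 6; lo=0, mid=0, hi=8
A[mid]=16>6: swap A[0],A[8]; hi=7 → [3, 15, 14, 13, 9, 7, 6, 5, 16]
A[mid]=3<6: swap A[0],A[0]; lo=1,mid=1 → [3, 15, 14, 13, 9, 7, 6, 5, 16]
A[mid]=15>6: swap A[1],A[7]; hi=6 → [3, 5, 14, 13, 9, 7, 6, 15, 16]
A[mid]=5<6: swap A[1],A[1]; lo=2,mid=2 → [3, 5, 14, 13, 9, 7, 6, 15, 16]
A[mid]=14>6: swap A[2],A[6]; hi=5 → [3, 5, 6, 13, 9, 7, 14, 15, 16]
A[mid]=6=6: mid=3
A[mid]=13>6: swap A[3],A[5]; hi=4 → [3, 5, 6, 7, 9, 13, 14, 15, 16]
A[mid]=7>6: swap A[3],A[4]; hi=3 → [3, 5, 6, 9, 7, 13, 14, 15, 16]
A[mid]=9>6: swap A[3],A[3]; hi=2 → [3, 5, 6, 9, 7, 13, 14, 15, 16]
end: lo=2, hi=2; A = [3, 5, 6, 9, 7, 13, 14, 15, 16]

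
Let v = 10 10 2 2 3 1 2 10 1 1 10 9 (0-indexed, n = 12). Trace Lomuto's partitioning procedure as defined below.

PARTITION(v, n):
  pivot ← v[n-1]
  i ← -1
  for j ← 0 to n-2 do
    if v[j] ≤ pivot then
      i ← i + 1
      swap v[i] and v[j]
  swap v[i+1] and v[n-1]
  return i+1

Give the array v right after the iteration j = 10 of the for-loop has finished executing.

2 2 3 1 2 1 1 10 10 10 10 9

pivot=9, i=-1
j=0: 10>9, skip
j=1: 10>9, skip
j=2: 2≤9, i=0, swap(0,2) ⇒ 2 10 10 2 3 1 2 10 1 1 10 9
j=3: 2≤9, i=1, swap(1,3) ⇒ 2 2 10 10 3 1 2 10 1 1 10 9
j=4: 3≤9, i=2, swap(2,4) ⇒ 2 2 3 10 10 1 2 10 1 1 10 9
j=5: 1≤9, i=3, swap(3,5) ⇒ 2 2 3 1 10 10 2 10 1 1 10 9
j=6: 2≤9, i=4, swap(4,6) ⇒ 2 2 3 1 2 10 10 10 1 1 10 9
j=7: 10>9, skip
j=8: 1≤9, i=5, swap(5,8) ⇒ 2 2 3 1 2 1 10 10 10 1 10 9
j=9: 1≤9, i=6, swap(6,9) ⇒ 2 2 3 1 2 1 1 10 10 10 10 9
j=10: 10>9, skip
(after j=10) v = 2 2 3 1 2 1 1 10 10 10 10 9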